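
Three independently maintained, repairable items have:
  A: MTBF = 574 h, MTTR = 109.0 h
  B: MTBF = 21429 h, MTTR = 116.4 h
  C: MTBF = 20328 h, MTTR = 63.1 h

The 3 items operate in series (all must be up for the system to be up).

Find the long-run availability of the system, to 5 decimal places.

A(A) = MTBF/(MTBF+MTTR) = 574/(574+109.0) = 0.840410
A(B) = MTBF/(MTBF+MTTR) = 21429/(21429+116.4) = 0.994597
A(C) = MTBF/(MTBF+MTTR) = 20328/(20328+63.1) = 0.996906
Series availability: 0.840410 × 0.994597 × 0.996906 = 0.83328

0.83328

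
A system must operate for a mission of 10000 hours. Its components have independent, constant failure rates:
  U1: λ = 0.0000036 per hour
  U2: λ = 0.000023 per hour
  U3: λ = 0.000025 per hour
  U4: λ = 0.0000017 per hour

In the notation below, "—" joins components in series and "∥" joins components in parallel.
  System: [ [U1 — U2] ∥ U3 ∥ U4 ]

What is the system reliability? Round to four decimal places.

0.9991

R(U1) = exp(−0.0000036 × 10000) = 0.964640
R(U2) = exp(−0.000023 × 10000) = 0.794534
R(U3) = exp(−0.000025 × 10000) = 0.778801
R(U4) = exp(−0.0000017 × 10000) = 0.983144
Series (U1 and U2): 0.964640 × 0.794534 = 0.766439
Parallel ([0.766439], U3, and U4): 1 − (1 − 0.766439)(1 − 0.778801)(1 − 0.983144) = 0.9991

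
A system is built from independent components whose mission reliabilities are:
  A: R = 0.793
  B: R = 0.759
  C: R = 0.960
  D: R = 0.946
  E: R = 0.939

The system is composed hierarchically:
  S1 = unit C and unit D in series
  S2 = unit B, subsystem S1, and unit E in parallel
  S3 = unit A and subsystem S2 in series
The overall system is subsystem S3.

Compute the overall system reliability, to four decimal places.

0.7919

Series (C and D): 0.960000 × 0.946000 = 0.908160
Parallel (B, [0.908160], and E): 1 − (1 − 0.759000)(1 − 0.908160)(1 − 0.939000) = 0.998650
Series (A and [0.998650]): 0.793000 × 0.998650 = 0.7919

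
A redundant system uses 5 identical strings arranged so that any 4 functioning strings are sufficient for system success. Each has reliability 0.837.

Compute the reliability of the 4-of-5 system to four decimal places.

0.8108

R = Σ_{i=4}^{5} C(5,i) p^i (1−p)^{5−i} with p = 0.837
C(5,4)·0.837^4·0.163^1 = 0.399999
C(5,5)·0.837^5·0.163^0 = 0.410797
Sum = 0.8108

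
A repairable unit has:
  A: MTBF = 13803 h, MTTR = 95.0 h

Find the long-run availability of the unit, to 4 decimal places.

A(A) = MTBF/(MTBF+MTTR) = 13803/(13803+95.0) = 0.9932

0.9932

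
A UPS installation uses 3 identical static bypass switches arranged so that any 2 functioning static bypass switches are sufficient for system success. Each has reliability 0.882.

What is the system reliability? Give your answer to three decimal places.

R = Σ_{i=2}^{3} C(3,i) p^i (1−p)^{3−i} with p = 0.882
C(3,2)·0.882^2·0.118^1 = 0.27539
C(3,3)·0.882^3·0.118^0 = 0.68613
Sum = 0.962

0.962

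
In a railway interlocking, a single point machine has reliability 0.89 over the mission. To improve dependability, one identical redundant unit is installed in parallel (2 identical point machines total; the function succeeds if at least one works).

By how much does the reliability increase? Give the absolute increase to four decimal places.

0.0979

R_before = 0.89
R_after = 1 − (1 − 0.89)^2 = 0.9879
ΔR = 0.9879 − 0.89 = 0.0979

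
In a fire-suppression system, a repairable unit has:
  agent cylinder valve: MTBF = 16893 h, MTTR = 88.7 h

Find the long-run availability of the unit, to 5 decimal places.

A(agent cylinder valve) = MTBF/(MTBF+MTTR) = 16893/(16893+88.7) = 0.99478

0.99478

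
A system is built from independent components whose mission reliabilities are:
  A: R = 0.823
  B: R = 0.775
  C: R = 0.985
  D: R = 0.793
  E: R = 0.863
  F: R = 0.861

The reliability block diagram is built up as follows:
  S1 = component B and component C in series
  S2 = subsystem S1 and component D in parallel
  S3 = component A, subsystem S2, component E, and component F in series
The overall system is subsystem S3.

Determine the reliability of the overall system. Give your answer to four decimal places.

0.5816

Series (B and C): 0.775000 × 0.985000 = 0.763375
Parallel ([0.763375] and D): 1 − (1 − 0.763375)(1 − 0.793000) = 0.951019
Series (A, [0.951019], E, and F): 0.823000 × 0.951019 × 0.863000 × 0.861000 = 0.5816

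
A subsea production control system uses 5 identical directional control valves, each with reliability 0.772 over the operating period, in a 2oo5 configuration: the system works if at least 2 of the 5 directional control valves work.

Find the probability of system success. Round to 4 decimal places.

0.9890

R = Σ_{i=2}^{5} C(5,i) p^i (1−p)^{5−i} with p = 0.772
C(5,2)·0.772^2·0.228^3 = 0.070638
C(5,3)·0.772^3·0.228^2 = 0.239178
C(5,4)·0.772^4·0.228^1 = 0.404924
C(5,5)·0.772^5·0.228^0 = 0.274212
Sum = 0.9890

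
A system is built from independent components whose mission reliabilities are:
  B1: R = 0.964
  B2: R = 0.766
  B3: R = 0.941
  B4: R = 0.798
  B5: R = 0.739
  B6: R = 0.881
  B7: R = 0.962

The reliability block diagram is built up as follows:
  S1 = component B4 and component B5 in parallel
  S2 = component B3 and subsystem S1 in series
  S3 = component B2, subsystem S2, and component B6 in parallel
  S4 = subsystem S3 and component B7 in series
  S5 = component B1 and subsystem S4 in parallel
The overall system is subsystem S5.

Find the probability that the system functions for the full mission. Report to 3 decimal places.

0.999

Parallel (B4 and B5): 1 − (1 − 0.79800)(1 − 0.73900) = 0.94728
Series (B3 and [0.94728]): 0.94100 × 0.94728 = 0.89139
Parallel (B2, [0.89139], and B6): 1 − (1 − 0.76600)(1 − 0.89139)(1 − 0.88100) = 0.99698
Series ([0.99698] and B7): 0.99698 × 0.96200 = 0.95909
Parallel (B1 and [0.95909]): 1 − (1 − 0.96400)(1 − 0.95909) = 0.999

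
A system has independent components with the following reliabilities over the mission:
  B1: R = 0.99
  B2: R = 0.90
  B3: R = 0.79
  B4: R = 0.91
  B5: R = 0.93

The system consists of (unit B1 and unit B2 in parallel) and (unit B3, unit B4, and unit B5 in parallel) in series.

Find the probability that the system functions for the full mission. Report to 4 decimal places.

Parallel (B1 and B2): 1 − (1 − 0.990000)(1 − 0.900000) = 0.999000
Parallel (B3, B4, and B5): 1 − (1 − 0.790000)(1 − 0.910000)(1 − 0.930000) = 0.998677
Series ([0.999000] and [0.998677]): 0.999000 × 0.998677 = 0.9977

0.9977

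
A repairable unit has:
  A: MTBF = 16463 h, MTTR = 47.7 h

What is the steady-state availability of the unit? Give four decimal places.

A(A) = MTBF/(MTBF+MTTR) = 16463/(16463+47.7) = 0.9971

0.9971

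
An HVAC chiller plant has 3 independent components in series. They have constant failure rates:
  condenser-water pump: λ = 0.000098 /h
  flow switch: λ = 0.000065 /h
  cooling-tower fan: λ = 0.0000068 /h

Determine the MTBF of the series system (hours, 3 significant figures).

Series of exponential components: λ_sys = Σ λ_i
λ_sys = 0.000098 + 0.000065 + 0.0000068 = 1.6980e-04 /h
MTBF = 1 / λ_sys = 5890 h

5890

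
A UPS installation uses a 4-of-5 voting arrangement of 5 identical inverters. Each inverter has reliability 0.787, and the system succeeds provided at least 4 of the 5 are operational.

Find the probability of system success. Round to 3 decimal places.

R = Σ_{i=4}^{5} C(5,i) p^i (1−p)^{5−i} with p = 0.787
C(5,4)·0.787^4·0.213^1 = 0.40855
C(5,5)·0.787^5·0.213^0 = 0.30191
Sum = 0.710

0.710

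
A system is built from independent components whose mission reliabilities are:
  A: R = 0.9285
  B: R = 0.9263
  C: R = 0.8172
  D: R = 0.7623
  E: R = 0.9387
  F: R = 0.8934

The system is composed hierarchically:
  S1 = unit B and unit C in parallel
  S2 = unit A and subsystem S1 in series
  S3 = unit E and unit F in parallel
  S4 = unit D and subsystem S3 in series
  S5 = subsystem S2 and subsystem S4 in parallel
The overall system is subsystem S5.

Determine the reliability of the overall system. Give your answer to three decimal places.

0.980

Parallel (B and C): 1 − (1 − 0.92630)(1 − 0.81720) = 0.98653
Series (A and [0.98653]): 0.92850 × 0.98653 = 0.91599
Parallel (E and F): 1 − (1 − 0.93870)(1 − 0.89340) = 0.99347
Series (D and [0.99347]): 0.76230 × 0.99347 = 0.75732
Parallel ([0.91599] and [0.75732]): 1 − (1 − 0.91599)(1 − 0.75732) = 0.980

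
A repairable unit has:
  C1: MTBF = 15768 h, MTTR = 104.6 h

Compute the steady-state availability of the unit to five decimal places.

A(C1) = MTBF/(MTBF+MTTR) = 15768/(15768+104.6) = 0.99341

0.99341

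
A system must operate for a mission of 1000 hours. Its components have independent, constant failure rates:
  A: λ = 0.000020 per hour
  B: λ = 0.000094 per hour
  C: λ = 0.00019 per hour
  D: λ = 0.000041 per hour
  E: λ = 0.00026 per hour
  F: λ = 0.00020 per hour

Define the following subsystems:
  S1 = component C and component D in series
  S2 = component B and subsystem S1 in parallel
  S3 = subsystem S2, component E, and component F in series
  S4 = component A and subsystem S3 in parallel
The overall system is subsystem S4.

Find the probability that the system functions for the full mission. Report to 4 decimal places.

0.9925

R(A) = exp(−0.000020 × 1000) = 0.980199
R(B) = exp(−0.000094 × 1000) = 0.910283
R(C) = exp(−0.00019 × 1000) = 0.826959
R(D) = exp(−0.000041 × 1000) = 0.959829
R(E) = exp(−0.00026 × 1000) = 0.771052
R(F) = exp(−0.00020 × 1000) = 0.818731
Series (C and D): 0.826959 × 0.959829 = 0.793739
Parallel (B and [0.793739]): 1 − (1 − 0.910283)(1 − 0.793739) = 0.981495
Series ([0.981495], E, and F): 0.981495 × 0.771052 × 0.818731 = 0.619602
Parallel (A and [0.619602]): 1 − (1 − 0.980199)(1 − 0.619602) = 0.9925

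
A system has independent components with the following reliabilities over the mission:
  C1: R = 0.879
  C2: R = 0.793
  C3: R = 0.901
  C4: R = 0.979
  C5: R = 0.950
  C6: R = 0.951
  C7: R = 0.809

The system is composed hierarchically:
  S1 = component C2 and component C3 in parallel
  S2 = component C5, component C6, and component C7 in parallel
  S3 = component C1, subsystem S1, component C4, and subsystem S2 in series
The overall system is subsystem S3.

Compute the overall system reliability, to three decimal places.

0.843

Parallel (C2 and C3): 1 − (1 − 0.79300)(1 − 0.90100) = 0.97951
Parallel (C5, C6, and C7): 1 − (1 − 0.95000)(1 − 0.95100)(1 − 0.80900) = 0.99953
Series (C1, [0.97951], C4, and [0.99953]): 0.87900 × 0.97951 × 0.97900 × 0.99953 = 0.843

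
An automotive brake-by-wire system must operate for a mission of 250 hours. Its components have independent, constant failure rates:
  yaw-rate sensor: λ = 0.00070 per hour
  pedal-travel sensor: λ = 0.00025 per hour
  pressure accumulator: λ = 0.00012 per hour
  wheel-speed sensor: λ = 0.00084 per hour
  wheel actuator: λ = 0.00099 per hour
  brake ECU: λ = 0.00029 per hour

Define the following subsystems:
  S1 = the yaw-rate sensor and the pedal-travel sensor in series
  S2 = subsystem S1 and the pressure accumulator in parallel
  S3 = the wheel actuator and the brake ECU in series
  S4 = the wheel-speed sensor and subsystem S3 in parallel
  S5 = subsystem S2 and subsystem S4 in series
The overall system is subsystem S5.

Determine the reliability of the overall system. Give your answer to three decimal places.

R(yaw-rate sensor) = exp(−0.00070 × 250) = 0.83946
R(pedal-travel sensor) = exp(−0.00025 × 250) = 0.93941
R(pressure accumulator) = exp(−0.00012 × 250) = 0.97045
R(wheel-speed sensor) = exp(−0.00084 × 250) = 0.81058
R(wheel actuator) = exp(−0.00099 × 250) = 0.78075
R(brake ECU) = exp(−0.00029 × 250) = 0.93007
Series (yaw-rate sensor and pedal-travel sensor): 0.83946 × 0.93941 = 0.78860
Parallel ([0.78860] and pressure accumulator): 1 − (1 − 0.78860)(1 − 0.97045) = 0.99375
Series (wheel actuator and brake ECU): 0.78075 × 0.93007 = 0.72615
Parallel (wheel-speed sensor and [0.72615]): 1 − (1 − 0.81058)(1 − 0.72615) = 0.94813
Series ([0.99375] and [0.94813]): 0.99375 × 0.94813 = 0.942

0.942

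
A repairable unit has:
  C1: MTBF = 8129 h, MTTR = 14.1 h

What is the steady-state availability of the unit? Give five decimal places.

A(C1) = MTBF/(MTBF+MTTR) = 8129/(8129+14.1) = 0.99827

0.99827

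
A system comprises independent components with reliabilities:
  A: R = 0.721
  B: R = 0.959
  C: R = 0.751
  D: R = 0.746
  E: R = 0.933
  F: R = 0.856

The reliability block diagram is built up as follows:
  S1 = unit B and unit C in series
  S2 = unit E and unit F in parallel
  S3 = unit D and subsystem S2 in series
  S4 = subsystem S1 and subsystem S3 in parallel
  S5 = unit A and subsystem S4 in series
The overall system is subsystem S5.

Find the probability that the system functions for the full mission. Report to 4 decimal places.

0.6683

Series (B and C): 0.959000 × 0.751000 = 0.720209
Parallel (E and F): 1 − (1 − 0.933000)(1 − 0.856000) = 0.990352
Series (D and [0.990352]): 0.746000 × 0.990352 = 0.738803
Parallel ([0.720209] and [0.738803]): 1 − (1 − 0.720209)(1 − 0.738803) = 0.926919
Series (A and [0.926919]): 0.721000 × 0.926919 = 0.6683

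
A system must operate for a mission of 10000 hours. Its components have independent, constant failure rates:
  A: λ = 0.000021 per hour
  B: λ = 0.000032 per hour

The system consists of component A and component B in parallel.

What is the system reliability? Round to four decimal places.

R(A) = exp(−0.000021 × 10000) = 0.810584
R(B) = exp(−0.000032 × 10000) = 0.726149
Parallel (A and B): 1 − (1 − 0.810584)(1 − 0.726149) = 0.9481

0.9481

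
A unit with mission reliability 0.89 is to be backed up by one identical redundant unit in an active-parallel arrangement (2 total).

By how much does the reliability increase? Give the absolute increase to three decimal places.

R_before = 0.89
R_after = 1 − (1 − 0.89)^2 = 0.988
ΔR = 0.988 − 0.89 = 0.098

0.098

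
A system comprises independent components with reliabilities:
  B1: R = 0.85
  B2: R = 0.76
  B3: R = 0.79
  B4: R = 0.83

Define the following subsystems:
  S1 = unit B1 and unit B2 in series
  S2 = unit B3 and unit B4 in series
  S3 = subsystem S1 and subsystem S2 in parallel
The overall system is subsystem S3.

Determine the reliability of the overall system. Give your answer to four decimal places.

0.8781

Series (B1 and B2): 0.850000 × 0.760000 = 0.646000
Series (B3 and B4): 0.790000 × 0.830000 = 0.655700
Parallel ([0.646000] and [0.655700]): 1 − (1 − 0.646000)(1 − 0.655700) = 0.8781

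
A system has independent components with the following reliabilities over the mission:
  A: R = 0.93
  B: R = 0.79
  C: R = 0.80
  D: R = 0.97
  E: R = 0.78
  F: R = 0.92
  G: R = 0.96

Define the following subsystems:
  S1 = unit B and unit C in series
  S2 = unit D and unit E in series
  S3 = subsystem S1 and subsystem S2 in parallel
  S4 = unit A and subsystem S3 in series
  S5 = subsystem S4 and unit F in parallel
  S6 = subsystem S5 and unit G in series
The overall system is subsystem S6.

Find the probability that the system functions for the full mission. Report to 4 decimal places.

Series (B and C): 0.790000 × 0.800000 = 0.632000
Series (D and E): 0.970000 × 0.780000 = 0.756600
Parallel ([0.632000] and [0.756600]): 1 − (1 − 0.632000)(1 − 0.756600) = 0.910429
Series (A and [0.910429]): 0.930000 × 0.910429 = 0.846699
Parallel ([0.846699] and F): 1 − (1 − 0.846699)(1 − 0.920000) = 0.987736
Series ([0.987736] and G): 0.987736 × 0.960000 = 0.9482

0.9482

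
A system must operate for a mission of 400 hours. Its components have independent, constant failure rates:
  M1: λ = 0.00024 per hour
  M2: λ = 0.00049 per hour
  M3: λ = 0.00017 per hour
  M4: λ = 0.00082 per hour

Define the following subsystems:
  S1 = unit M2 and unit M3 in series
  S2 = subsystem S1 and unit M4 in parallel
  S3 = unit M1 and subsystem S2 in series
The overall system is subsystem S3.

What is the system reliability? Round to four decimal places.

0.8495

R(M1) = exp(−0.00024 × 400) = 0.908464
R(M2) = exp(−0.00049 × 400) = 0.822012
R(M3) = exp(−0.00017 × 400) = 0.934260
R(M4) = exp(−0.00082 × 400) = 0.720363
Series (M2 and M3): 0.822012 × 0.934260 = 0.767973
Parallel ([0.767973] and M4): 1 − (1 − 0.767973)(1 − 0.720363) = 0.935117
Series (M1 and [0.935117]): 0.908464 × 0.935117 = 0.8495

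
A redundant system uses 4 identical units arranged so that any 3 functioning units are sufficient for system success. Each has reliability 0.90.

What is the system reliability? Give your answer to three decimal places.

0.948

R = Σ_{i=3}^{4} C(4,i) p^i (1−p)^{4−i} with p = 0.90
C(4,3)·0.90^3·0.10^1 = 0.29160
C(4,4)·0.90^4·0.10^0 = 0.65610
Sum = 0.948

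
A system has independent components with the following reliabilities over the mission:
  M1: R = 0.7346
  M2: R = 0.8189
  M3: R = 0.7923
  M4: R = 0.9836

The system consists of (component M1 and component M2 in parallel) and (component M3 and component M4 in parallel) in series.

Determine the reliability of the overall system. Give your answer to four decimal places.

0.9487

Parallel (M1 and M2): 1 − (1 − 0.734600)(1 − 0.818900) = 0.951936
Parallel (M3 and M4): 1 − (1 − 0.792300)(1 − 0.983600) = 0.996594
Series ([0.951936] and [0.996594]): 0.951936 × 0.996594 = 0.9487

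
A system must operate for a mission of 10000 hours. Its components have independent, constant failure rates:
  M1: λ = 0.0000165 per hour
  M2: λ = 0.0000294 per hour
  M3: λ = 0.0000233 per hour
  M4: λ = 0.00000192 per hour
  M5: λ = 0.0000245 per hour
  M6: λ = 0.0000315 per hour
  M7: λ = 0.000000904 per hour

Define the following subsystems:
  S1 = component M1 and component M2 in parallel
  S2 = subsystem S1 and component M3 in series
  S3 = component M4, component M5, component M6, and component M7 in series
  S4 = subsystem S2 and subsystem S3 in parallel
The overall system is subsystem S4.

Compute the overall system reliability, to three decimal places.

R(M1) = exp(−0.0000165 × 10000) = 0.84789
R(M2) = exp(−0.0000294 × 10000) = 0.74528
R(M3) = exp(−0.0000233 × 10000) = 0.79215
R(M4) = exp(−0.00000192 × 10000) = 0.98098
R(M5) = exp(−0.0000245 × 10000) = 0.78270
R(M6) = exp(−0.0000315 × 10000) = 0.72979
R(M7) = exp(−0.000000904 × 10000) = 0.99100
Parallel (M1 and M2): 1 − (1 − 0.84789)(1 − 0.74528) = 0.96125
Series ([0.96125] and M3): 0.96125 × 0.79215 = 0.76145
Series (M4, M5, M6, and M7): 0.98098 × 0.78270 × 0.72979 × 0.99100 = 0.55530
Parallel ([0.76145] and [0.55530]): 1 − (1 − 0.76145)(1 − 0.55530) = 0.894

0.894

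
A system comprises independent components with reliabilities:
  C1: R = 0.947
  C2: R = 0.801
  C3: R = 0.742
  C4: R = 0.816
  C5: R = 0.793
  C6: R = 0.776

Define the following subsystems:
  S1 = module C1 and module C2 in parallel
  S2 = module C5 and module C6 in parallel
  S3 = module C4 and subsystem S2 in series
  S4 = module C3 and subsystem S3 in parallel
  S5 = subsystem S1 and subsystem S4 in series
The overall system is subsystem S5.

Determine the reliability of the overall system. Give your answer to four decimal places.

0.9328

Parallel (C1 and C2): 1 − (1 − 0.947000)(1 − 0.801000) = 0.989453
Parallel (C5 and C6): 1 − (1 − 0.793000)(1 − 0.776000) = 0.953632
Series (C4 and [0.953632]): 0.816000 × 0.953632 = 0.778164
Parallel (C3 and [0.778164]): 1 − (1 − 0.742000)(1 − 0.778164) = 0.942766
Series ([0.989453] and [0.942766]): 0.989453 × 0.942766 = 0.9328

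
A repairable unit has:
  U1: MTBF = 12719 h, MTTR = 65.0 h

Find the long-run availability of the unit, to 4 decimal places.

A(U1) = MTBF/(MTBF+MTTR) = 12719/(12719+65.0) = 0.9949

0.9949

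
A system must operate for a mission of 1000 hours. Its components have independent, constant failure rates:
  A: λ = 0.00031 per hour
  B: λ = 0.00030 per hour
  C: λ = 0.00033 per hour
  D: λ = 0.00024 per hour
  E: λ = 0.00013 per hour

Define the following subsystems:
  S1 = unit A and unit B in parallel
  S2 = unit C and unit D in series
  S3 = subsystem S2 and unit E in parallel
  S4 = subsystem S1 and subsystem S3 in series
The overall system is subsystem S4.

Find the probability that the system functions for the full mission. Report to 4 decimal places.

R(A) = exp(−0.00031 × 1000) = 0.733447
R(B) = exp(−0.00030 × 1000) = 0.740818
R(C) = exp(−0.00033 × 1000) = 0.718924
R(D) = exp(−0.00024 × 1000) = 0.786628
R(E) = exp(−0.00013 × 1000) = 0.878095
Parallel (A and B): 1 − (1 − 0.733447)(1 − 0.740818) = 0.930914
Series (C and D): 0.718924 × 0.786628 = 0.565526
Parallel ([0.565526] and E): 1 − (1 − 0.565526)(1 − 0.878095) = 0.947035
Series ([0.930914] and [0.947035]): 0.930914 × 0.947035 = 0.8816

0.8816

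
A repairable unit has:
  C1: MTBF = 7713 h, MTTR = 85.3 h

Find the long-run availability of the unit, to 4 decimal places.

0.9891

A(C1) = MTBF/(MTBF+MTTR) = 7713/(7713+85.3) = 0.9891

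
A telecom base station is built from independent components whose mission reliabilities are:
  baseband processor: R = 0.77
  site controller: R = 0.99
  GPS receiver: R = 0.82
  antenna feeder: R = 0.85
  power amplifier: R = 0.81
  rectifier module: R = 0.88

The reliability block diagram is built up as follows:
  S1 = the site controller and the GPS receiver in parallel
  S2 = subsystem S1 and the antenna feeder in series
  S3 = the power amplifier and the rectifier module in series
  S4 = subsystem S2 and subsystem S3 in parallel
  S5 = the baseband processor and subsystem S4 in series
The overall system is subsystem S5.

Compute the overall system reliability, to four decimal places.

Parallel (site controller and GPS receiver): 1 − (1 − 0.990000)(1 − 0.820000) = 0.998200
Series ([0.998200] and antenna feeder): 0.998200 × 0.850000 = 0.848470
Series (power amplifier and rectifier module): 0.810000 × 0.880000 = 0.712800
Parallel ([0.848470] and [0.712800]): 1 − (1 − 0.848470)(1 − 0.712800) = 0.956481
Series (baseband processor and [0.956481]): 0.770000 × 0.956481 = 0.7365

0.7365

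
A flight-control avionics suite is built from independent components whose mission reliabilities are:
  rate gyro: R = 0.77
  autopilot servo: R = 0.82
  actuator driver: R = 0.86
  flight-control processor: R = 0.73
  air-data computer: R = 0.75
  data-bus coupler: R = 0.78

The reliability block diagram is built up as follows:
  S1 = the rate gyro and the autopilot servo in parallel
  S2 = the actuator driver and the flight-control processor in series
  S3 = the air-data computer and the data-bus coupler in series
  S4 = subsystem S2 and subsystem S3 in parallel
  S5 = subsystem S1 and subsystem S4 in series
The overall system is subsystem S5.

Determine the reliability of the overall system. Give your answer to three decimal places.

0.811

Parallel (rate gyro and autopilot servo): 1 − (1 − 0.77000)(1 − 0.82000) = 0.95860
Series (actuator driver and flight-control processor): 0.86000 × 0.73000 = 0.62780
Series (air-data computer and data-bus coupler): 0.75000 × 0.78000 = 0.58500
Parallel ([0.62780] and [0.58500]): 1 − (1 − 0.62780)(1 − 0.58500) = 0.84554
Series ([0.95860] and [0.84554]): 0.95860 × 0.84554 = 0.811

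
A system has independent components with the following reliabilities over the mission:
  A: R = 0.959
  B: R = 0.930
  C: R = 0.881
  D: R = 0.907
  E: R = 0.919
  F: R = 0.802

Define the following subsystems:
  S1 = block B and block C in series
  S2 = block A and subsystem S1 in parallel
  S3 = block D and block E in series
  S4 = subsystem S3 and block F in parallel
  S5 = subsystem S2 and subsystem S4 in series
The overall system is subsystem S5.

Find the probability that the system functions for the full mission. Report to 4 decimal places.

Series (B and C): 0.930000 × 0.881000 = 0.819330
Parallel (A and [0.819330]): 1 − (1 − 0.959000)(1 − 0.819330) = 0.992593
Series (D and E): 0.907000 × 0.919000 = 0.833533
Parallel ([0.833533] and F): 1 − (1 − 0.833533)(1 − 0.802000) = 0.967040
Series ([0.992593] and [0.967040]): 0.992593 × 0.967040 = 0.9599

0.9599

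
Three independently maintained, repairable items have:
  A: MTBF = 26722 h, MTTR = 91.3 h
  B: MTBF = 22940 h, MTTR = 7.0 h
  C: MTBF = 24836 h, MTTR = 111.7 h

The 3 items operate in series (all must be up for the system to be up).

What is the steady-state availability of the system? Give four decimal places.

A(A) = MTBF/(MTBF+MTTR) = 26722/(26722+91.3) = 0.996595
A(B) = MTBF/(MTBF+MTTR) = 22940/(22940+7.0) = 0.999695
A(C) = MTBF/(MTBF+MTTR) = 24836/(24836+111.7) = 0.995523
Series availability: 0.996595 × 0.999695 × 0.995523 = 0.9918

0.9918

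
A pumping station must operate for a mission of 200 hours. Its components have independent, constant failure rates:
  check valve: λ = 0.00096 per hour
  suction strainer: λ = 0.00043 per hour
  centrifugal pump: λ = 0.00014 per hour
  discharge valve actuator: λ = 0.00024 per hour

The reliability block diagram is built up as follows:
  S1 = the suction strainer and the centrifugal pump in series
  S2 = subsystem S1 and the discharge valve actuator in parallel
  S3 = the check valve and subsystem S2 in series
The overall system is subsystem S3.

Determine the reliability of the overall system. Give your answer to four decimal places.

0.8211

R(check valve) = exp(−0.00096 × 200) = 0.825307
R(suction strainer) = exp(−0.00043 × 200) = 0.917594
R(centrifugal pump) = exp(−0.00014 × 200) = 0.972388
R(discharge valve actuator) = exp(−0.00024 × 200) = 0.953134
Series (suction strainer and centrifugal pump): 0.917594 × 0.972388 = 0.892257
Parallel ([0.892257] and discharge valve actuator): 1 − (1 − 0.892257)(1 − 0.953134) = 0.994951
Series (check valve and [0.994951]): 0.825307 × 0.994951 = 0.8211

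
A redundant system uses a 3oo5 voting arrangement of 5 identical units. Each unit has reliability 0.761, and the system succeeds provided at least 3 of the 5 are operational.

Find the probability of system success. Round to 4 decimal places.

0.9077

R = Σ_{i=3}^{5} C(5,i) p^i (1−p)^{5−i} with p = 0.761
C(5,3)·0.761^3·0.239^2 = 0.251739
C(5,4)·0.761^4·0.239^1 = 0.400780
C(5,5)·0.761^5·0.239^0 = 0.255225
Sum = 0.9077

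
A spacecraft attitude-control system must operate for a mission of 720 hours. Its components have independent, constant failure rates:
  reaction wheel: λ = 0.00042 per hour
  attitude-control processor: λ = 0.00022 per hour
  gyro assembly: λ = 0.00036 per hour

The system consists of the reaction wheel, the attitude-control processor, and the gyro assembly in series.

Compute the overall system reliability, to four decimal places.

0.4868

R(reaction wheel) = exp(−0.00042 × 720) = 0.739042
R(attitude-control processor) = exp(−0.00022 × 720) = 0.853508
R(gyro assembly) = exp(−0.00036 × 720) = 0.771669
Series (reaction wheel, attitude-control processor, and gyro assembly): 0.739042 × 0.853508 × 0.771669 = 0.4868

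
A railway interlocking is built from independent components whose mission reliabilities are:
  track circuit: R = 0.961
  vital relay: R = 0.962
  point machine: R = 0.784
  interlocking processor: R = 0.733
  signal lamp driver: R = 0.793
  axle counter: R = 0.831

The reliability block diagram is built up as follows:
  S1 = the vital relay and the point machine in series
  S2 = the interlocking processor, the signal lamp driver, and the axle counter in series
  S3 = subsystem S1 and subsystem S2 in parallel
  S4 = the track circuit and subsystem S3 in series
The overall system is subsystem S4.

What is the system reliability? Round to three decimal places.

0.839

Series (vital relay and point machine): 0.96200 × 0.78400 = 0.75421
Series (interlocking processor, signal lamp driver, and axle counter): 0.73300 × 0.79300 × 0.83100 = 0.48303
Parallel ([0.75421] and [0.48303]): 1 − (1 − 0.75421)(1 − 0.48303) = 0.87293
Series (track circuit and [0.87293]): 0.96100 × 0.87293 = 0.839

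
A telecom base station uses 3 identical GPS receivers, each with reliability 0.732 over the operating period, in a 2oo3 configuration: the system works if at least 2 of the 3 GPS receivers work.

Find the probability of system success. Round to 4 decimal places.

0.8230

R = Σ_{i=2}^{3} C(3,i) p^i (1−p)^{3−i} with p = 0.732
C(3,2)·0.732^2·0.268^1 = 0.430802
C(3,3)·0.732^3·0.268^0 = 0.392223
Sum = 0.8230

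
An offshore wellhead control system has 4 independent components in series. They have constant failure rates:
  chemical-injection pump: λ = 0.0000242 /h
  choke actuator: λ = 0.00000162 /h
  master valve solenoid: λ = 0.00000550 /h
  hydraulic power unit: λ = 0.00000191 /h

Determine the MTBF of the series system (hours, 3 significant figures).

Series of exponential components: λ_sys = Σ λ_i
λ_sys = 0.0000242 + 0.00000162 + 0.00000550 + 0.00000191 = 3.3230e-05 /h
MTBF = 1 / λ_sys = 30100 h

30100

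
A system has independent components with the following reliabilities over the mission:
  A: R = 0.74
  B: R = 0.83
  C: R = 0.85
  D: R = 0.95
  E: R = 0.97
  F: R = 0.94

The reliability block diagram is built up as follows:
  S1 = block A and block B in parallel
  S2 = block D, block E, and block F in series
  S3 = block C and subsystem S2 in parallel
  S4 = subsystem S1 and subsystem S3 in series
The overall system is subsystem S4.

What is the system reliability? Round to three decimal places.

0.937

Parallel (A and B): 1 − (1 − 0.74000)(1 − 0.83000) = 0.95580
Series (D, E, and F): 0.95000 × 0.97000 × 0.94000 = 0.86621
Parallel (C and [0.86621]): 1 − (1 − 0.85000)(1 − 0.86621) = 0.97993
Series ([0.95580] and [0.97993]): 0.95580 × 0.97993 = 0.937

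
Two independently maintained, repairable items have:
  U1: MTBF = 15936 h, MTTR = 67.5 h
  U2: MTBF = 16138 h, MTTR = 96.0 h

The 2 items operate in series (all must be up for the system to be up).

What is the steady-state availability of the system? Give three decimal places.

0.990

A(U1) = MTBF/(MTBF+MTTR) = 15936/(15936+67.5) = 0.995782
A(U2) = MTBF/(MTBF+MTTR) = 16138/(16138+96.0) = 0.994086
Series availability: 0.995782 × 0.994086 = 0.990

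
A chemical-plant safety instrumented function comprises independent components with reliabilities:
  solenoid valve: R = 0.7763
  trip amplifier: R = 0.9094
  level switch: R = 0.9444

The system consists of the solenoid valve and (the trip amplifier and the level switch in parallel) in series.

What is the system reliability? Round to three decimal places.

Parallel (trip amplifier and level switch): 1 − (1 − 0.90940)(1 − 0.94440) = 0.99496
Series (solenoid valve and [0.99496]): 0.77630 × 0.99496 = 0.772

0.772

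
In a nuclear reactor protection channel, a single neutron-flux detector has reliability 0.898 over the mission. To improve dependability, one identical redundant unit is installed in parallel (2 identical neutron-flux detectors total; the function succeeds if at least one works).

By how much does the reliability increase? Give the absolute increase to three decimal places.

0.092

R_before = 0.898
R_after = 1 − (1 − 0.898)^2 = 0.990
ΔR = 0.990 − 0.898 = 0.092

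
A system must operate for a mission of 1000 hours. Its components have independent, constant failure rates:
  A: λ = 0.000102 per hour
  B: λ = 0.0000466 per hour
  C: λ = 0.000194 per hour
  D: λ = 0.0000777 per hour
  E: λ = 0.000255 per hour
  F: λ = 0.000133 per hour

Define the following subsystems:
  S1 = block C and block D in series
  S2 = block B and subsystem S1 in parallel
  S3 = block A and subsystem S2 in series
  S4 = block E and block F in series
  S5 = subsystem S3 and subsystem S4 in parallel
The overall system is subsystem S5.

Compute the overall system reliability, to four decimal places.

R(A) = exp(−0.000102 × 1000) = 0.903030
R(B) = exp(−0.0000466 × 1000) = 0.954469
R(C) = exp(−0.000194 × 1000) = 0.823658
R(D) = exp(−0.0000777 × 1000) = 0.925242
R(E) = exp(−0.000255 × 1000) = 0.774916
R(F) = exp(−0.000133 × 1000) = 0.875465
Series (C and D): 0.823658 × 0.925242 = 0.762083
Parallel (B and [0.762083]): 1 − (1 − 0.954469)(1 − 0.762083) = 0.989167
Series (A and [0.989167]): 0.903030 × 0.989167 = 0.893247
Series (E and F): 0.774916 × 0.875465 = 0.678412
Parallel ([0.893247] and [0.678412]): 1 − (1 − 0.893247)(1 − 0.678412) = 0.9657

0.9657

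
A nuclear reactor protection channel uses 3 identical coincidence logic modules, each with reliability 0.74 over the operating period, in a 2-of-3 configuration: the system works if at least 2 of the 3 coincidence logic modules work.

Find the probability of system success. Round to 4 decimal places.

R = Σ_{i=2}^{3} C(3,i) p^i (1−p)^{3−i} with p = 0.74
C(3,2)·0.74^2·0.26^1 = 0.427128
C(3,3)·0.74^3·0.26^0 = 0.405224
Sum = 0.8324

0.8324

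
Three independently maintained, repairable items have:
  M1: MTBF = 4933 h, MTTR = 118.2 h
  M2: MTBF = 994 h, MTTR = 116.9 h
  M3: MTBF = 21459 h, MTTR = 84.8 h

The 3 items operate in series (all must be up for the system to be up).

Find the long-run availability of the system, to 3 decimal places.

A(M1) = MTBF/(MTBF+MTTR) = 4933/(4933+118.2) = 0.976600
A(M2) = MTBF/(MTBF+MTTR) = 994/(994+116.9) = 0.894770
A(M3) = MTBF/(MTBF+MTTR) = 21459/(21459+84.8) = 0.996064
Series availability: 0.976600 × 0.894770 × 0.996064 = 0.870

0.870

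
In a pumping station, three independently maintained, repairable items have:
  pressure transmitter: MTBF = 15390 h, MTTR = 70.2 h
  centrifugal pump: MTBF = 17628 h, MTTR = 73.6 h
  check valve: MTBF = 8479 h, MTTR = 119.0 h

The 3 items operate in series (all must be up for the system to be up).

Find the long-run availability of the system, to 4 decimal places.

A(pressure transmitter) = MTBF/(MTBF+MTTR) = 15390/(15390+70.2) = 0.995459
A(centrifugal pump) = MTBF/(MTBF+MTTR) = 17628/(17628+73.6) = 0.995842
A(check valve) = MTBF/(MTBF+MTTR) = 8479/(8479+119.0) = 0.986160
Series availability: 0.995459 × 0.995842 × 0.986160 = 0.9776

0.9776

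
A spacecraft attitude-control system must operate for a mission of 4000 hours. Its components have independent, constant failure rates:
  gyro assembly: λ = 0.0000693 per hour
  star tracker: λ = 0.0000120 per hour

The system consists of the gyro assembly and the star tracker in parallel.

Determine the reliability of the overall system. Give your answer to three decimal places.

0.989

R(gyro assembly) = exp(−0.0000693 × 4000) = 0.75790
R(star tracker) = exp(−0.0000120 × 4000) = 0.95313
Parallel (gyro assembly and star tracker): 1 − (1 − 0.75790)(1 − 0.95313) = 0.989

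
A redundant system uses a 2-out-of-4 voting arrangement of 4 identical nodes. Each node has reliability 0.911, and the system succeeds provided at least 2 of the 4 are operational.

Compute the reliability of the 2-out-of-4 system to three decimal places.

R = Σ_{i=2}^{4} C(4,i) p^i (1−p)^{4−i} with p = 0.911
C(4,2)·0.911^2·0.089^2 = 0.03944
C(4,3)·0.911^3·0.089^1 = 0.26916
C(4,4)·0.911^4·0.089^0 = 0.68877
Sum = 0.997

0.997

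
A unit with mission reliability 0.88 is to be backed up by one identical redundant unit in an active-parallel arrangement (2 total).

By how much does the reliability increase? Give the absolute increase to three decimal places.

R_before = 0.88
R_after = 1 − (1 − 0.88)^2 = 0.986
ΔR = 0.986 − 0.88 = 0.106

0.106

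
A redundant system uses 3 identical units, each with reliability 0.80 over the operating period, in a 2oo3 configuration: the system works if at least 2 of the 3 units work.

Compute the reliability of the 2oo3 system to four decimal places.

0.8960

R = Σ_{i=2}^{3} C(3,i) p^i (1−p)^{3−i} with p = 0.80
C(3,2)·0.80^2·0.20^1 = 0.384000
C(3,3)·0.80^3·0.20^0 = 0.512000
Sum = 0.8960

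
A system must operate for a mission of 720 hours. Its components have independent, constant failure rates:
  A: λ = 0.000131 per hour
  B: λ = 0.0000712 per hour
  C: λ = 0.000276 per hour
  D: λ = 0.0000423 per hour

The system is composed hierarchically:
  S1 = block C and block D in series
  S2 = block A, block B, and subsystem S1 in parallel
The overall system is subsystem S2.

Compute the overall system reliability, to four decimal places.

R(A) = exp(−0.000131 × 720) = 0.909992
R(B) = exp(−0.0000712 × 720) = 0.950028
R(C) = exp(−0.000276 × 720) = 0.819779
R(D) = exp(−0.0000423 × 720) = 0.970003
Series (C and D): 0.819779 × 0.970003 = 0.795188
Parallel (A, B, and [0.795188]): 1 − (1 − 0.909992)(1 − 0.950028)(1 − 0.795188) = 0.9991

0.9991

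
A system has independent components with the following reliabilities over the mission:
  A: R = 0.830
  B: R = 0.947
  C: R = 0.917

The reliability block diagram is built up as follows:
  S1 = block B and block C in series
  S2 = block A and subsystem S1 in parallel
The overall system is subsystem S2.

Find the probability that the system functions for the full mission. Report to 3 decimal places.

Series (B and C): 0.94700 × 0.91700 = 0.86840
Parallel (A and [0.86840]): 1 − (1 − 0.83000)(1 − 0.86840) = 0.978

0.978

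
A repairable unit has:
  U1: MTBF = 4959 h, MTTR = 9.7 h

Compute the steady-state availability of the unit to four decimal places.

A(U1) = MTBF/(MTBF+MTTR) = 4959/(4959+9.7) = 0.9980

0.9980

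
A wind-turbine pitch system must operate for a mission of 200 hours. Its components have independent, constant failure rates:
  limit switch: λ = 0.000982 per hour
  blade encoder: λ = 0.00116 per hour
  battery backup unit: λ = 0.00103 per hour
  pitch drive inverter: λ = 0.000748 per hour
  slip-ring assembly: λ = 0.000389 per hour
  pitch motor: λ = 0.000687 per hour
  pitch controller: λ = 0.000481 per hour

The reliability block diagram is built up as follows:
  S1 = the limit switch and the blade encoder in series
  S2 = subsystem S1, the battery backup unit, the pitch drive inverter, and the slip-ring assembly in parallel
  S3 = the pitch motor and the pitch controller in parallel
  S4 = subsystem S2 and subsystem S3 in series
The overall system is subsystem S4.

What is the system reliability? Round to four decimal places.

0.9876

R(limit switch) = exp(−0.000982 × 200) = 0.821683
R(blade encoder) = exp(−0.00116 × 200) = 0.792946
R(battery backup unit) = exp(−0.00103 × 200) = 0.813833
R(pitch drive inverter) = exp(−0.000748 × 200) = 0.861052
R(slip-ring assembly) = exp(−0.000389 × 200) = 0.925149
R(pitch motor) = exp(−0.000687 × 200) = 0.871622
R(pitch controller) = exp(−0.000481 × 200) = 0.908282
Series (limit switch and blade encoder): 0.821683 × 0.792946 = 0.651550
Parallel ([0.651550], battery backup unit, pitch drive inverter, and slip-ring assembly): 1 − (1 − 0.651550)(1 − 0.813833)(1 − 0.861052)(1 − 0.925149) = 0.999325
Parallel (pitch motor and pitch controller): 1 − (1 − 0.871622)(1 − 0.908282) = 0.988225
Series ([0.999325] and [0.988225]): 0.999325 × 0.988225 = 0.9876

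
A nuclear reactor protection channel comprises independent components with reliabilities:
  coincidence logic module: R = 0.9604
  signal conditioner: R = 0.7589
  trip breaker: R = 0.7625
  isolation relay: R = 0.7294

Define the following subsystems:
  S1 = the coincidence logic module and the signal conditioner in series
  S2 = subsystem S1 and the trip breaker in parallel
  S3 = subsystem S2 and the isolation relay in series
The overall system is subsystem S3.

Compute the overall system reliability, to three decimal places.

0.682

Series (coincidence logic module and signal conditioner): 0.96040 × 0.75890 = 0.72885
Parallel ([0.72885] and trip breaker): 1 − (1 − 0.72885)(1 − 0.76250) = 0.93560
Series ([0.93560] and isolation relay): 0.93560 × 0.72940 = 0.682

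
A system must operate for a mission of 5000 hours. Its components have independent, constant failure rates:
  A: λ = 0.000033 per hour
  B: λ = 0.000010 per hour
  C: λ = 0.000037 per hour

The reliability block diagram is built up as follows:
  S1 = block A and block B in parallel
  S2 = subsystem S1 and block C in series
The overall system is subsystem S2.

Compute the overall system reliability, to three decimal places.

0.825

R(A) = exp(−0.000033 × 5000) = 0.84789
R(B) = exp(−0.000010 × 5000) = 0.95123
R(C) = exp(−0.000037 × 5000) = 0.83110
Parallel (A and B): 1 − (1 − 0.84789)(1 − 0.95123) = 0.99258
Series ([0.99258] and C): 0.99258 × 0.83110 = 0.825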